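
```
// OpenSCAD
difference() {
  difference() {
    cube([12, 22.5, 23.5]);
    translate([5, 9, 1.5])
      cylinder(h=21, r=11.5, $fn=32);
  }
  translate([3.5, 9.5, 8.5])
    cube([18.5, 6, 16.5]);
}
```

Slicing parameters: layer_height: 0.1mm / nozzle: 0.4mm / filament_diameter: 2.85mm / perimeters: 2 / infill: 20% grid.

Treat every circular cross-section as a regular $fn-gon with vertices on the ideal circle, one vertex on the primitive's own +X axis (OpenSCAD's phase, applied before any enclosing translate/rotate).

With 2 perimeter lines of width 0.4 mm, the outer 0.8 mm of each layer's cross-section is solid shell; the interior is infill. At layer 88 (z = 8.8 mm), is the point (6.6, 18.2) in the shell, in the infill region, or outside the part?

outside

At z = 8.8 mm: the 12×22.5 cube contributes its full rectangle; the cylinder at (5, 9): section is a regular 32-gon, circumradius r=11.5; Subtracting the remaining from the first: starting from the 12×22.5 cube, the r=11.5 cylinder at (5, 9) partially overlaps it — only the 238.38 mm² overlap (of its 412.81 mm²) is removed, clipping the outline — 1 connected region; the 18.5×6 cube at (3.5, 9.5) contributes its full rectangle; Subtracting the remaining from the first: starting from that combined region, the 18.5×6 cube at (3.5, 9.5) misses the remaining region (no effect) — 1 connected region. Overall, the cross-section is a single solid region. The nearest boundary edge runs (7.24, 20.28)→(5.00, 20.50); distance from the point to it = 2.13 mm. The point is not inside any of the regions above, so it lies outside the cross-section (2.13 mm from the nearest boundary).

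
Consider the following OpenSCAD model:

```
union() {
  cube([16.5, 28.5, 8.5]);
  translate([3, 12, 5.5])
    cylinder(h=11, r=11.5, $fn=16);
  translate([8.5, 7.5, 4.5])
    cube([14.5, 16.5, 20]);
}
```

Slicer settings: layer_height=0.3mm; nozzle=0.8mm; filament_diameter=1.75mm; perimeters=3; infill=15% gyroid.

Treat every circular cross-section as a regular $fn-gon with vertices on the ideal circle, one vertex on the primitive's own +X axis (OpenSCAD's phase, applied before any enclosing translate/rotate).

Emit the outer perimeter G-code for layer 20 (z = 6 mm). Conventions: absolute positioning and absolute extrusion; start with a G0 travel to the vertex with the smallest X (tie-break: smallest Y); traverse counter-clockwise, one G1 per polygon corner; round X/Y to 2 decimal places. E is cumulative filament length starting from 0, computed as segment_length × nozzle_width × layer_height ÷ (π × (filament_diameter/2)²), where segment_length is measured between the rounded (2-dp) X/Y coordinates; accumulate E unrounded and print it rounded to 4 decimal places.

At z = 6 mm: the cube (footprint 16.5×28.5) is included at this height; the r=11.5 cylinder at (3, 12) contributes a regular 16-gon of circumradius 11.5; the cube at (8.5, 7.5) (footprint 14.5×16.5) is included at this height; Merging all regions: the regions partially overlap (shared area 401.65 mm²), so overlapping operands fuse into one piece — 1 connected region. The outline is a single polygon with 17 vertices. Extrusion per mm of travel: 0.8 × 0.3 / (π × 0.875²) = 0.099780. Accumulating E over each segment gives final E = 11.0725.

G0 X-8.50 Y12.00 Z6.00
G1 X-7.62 Y7.60 E0.4477
G1 X-5.13 Y3.87 E0.8952
G1 X-1.40 Y1.38 E1.3427
G1 X0.00 Y1.10 E1.4852
G1 X0.00 Y0.00 E1.5949
G1 X16.50 Y0.00 E3.2413
G1 X16.50 Y7.50 E3.9897
G1 X23.00 Y7.50 E4.6382
G1 X23.00 Y24.00 E6.2846
G1 X16.50 Y24.00 E6.9332
G1 X16.50 Y28.50 E7.3822
G1 X0.00 Y28.50 E9.0286
G1 X0.00 Y22.90 E9.5873
G1 X-1.40 Y22.62 E9.7298
G1 X-5.13 Y20.13 E10.1773
G1 X-7.62 Y16.40 E10.6248
G1 X-8.50 Y12.00 E11.0725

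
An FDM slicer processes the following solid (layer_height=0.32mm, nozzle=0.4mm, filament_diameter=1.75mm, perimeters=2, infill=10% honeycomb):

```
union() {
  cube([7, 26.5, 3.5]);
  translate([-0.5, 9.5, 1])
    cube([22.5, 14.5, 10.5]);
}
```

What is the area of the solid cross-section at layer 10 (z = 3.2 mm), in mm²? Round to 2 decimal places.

At z = 3.2 mm: the cube (footprint 7×26.5) is included at this height (area 185.50 mm²); the cube at (-0.5, 9.5) (footprint 22.5×14.5) is included at this height (area 326.25 mm²); Taking the union: the regions partially overlap — summed areas 511.75 mm² minus the doubly-counted overlap 101.50 mm² gives 410.25 mm² — area = 410.25 mm². Overall, the cross-section is a single solid region. Net area = 410.25 mm².

410.25 mm²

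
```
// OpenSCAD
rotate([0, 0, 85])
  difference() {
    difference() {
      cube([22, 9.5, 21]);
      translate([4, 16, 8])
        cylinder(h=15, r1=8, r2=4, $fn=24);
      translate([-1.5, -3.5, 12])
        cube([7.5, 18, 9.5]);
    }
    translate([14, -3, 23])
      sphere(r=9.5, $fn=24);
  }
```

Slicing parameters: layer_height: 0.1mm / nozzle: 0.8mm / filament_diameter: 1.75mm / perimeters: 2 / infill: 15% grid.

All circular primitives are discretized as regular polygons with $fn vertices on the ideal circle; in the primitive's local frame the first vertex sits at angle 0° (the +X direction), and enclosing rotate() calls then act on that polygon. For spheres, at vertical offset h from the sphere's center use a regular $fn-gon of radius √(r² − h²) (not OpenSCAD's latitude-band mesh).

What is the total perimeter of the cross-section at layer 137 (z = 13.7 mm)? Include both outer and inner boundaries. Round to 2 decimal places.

At z = 13.7 mm: the cube is present — its section is the full 22×9.5 rectangle (perimeter 63.00 mm); the cone at (4, 16) contributes a regular 24-gon of circumradius 6.480 (interpolated between r1=8 and r2=4 at t=0.380) (perimeter = 2·24·6.480·sin(180°/24) = 40.60 mm); the 7.5×18 cube at (-1.5, -3.5) contributes its full rectangle (perimeter 51.00 mm); After the difference (first − rest): starting from the 22×9.5 cube, the cone at (4, 16) misses the remaining region (no effect); the 7.5×18 cube at (-1.5, -3.5) partially overlaps it — only the 57.00 mm² overlap (of its 135.00 mm²) is removed, clipping the outline — boundary = 51.00 mm; the sphere at (14, -3): section is a regular 24-gon, circumradius = √(r²−h²) = √(9.5²−9.3²) = 1.939 (perimeter = 2·24·1.939·sin(180°/24) = 12.15 mm); Taking the first minus the rest: starting from that combined region, the r=9.5 sphere at (14, -3) misses the remaining region (no effect) — boundary = 51.00 mm; (rotated 85° about Z; rotation is an isometry so areas/perimeters/island counts are preserved). Overall, the cross-section is a single solid region. Total boundary length (outer) = 51.00 mm.

51.00 mm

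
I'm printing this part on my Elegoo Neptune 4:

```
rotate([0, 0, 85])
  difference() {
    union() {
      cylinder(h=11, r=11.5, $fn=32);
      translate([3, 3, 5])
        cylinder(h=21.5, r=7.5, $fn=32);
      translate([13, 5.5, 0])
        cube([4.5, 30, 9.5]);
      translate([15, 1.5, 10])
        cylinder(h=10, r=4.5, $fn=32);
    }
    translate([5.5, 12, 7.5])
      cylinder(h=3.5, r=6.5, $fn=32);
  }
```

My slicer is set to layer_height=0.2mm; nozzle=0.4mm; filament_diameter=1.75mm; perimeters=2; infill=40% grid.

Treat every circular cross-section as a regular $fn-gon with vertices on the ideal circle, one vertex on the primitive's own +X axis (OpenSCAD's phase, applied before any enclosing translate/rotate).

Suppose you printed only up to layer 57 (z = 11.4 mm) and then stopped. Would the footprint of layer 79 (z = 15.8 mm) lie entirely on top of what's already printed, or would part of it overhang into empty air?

Compare the two slices. At z = 11.4: the cylinder does not reach this height (z outside [0, 11]); the r=7.5 cylinder at (3, 3) contributes a regular 32-gon of circumradius 7.5 (area = (32/2)·7.500²·sin(360°/32) = 175.58 mm²); the cube at (13, 5.5) is absent (z outside [0, 9.5]); the r=4.5 cylinder at (15, 1.5) contributes a regular 32-gon of circumradius 4.5 (area = (32/2)·4.500²·sin(360°/32) = 63.21 mm²); Combining (union): the 2 present regions are separate (no shared area or edge), so areas and boundary lengths simply add and each stays a separate island — area = 238.79 mm²; the cylinder at (5.5, 12) is absent (z outside [7.5, 11]); Taking the first minus the rest: none of the subtracted shapes is present at this height, so the result so far is unchanged — area = 238.79 mm²; (rotated 85° about Z; rotation is an isometry so areas/perimeters/island counts are preserved). At z = 15.8: the cylinder is absent (z outside [0, 11]); the cylinder at (3, 3): section is a regular 32-gon, circumradius r=7.5 (area = (32/2)·7.500²·sin(360°/32) = 175.58 mm²); the cube at (13, 5.5) is absent (z outside [0, 9.5]); the r=4.5 cylinder at (15, 1.5) contributes a regular 32-gon of circumradius 4.5 (area = (32/2)·4.500²·sin(360°/32) = 63.21 mm²); Combining (union): the 2 present regions are separate (no shared area or edge), so areas and boundary lengths simply add and each stays a separate island — area = 238.79 mm²; the cylinder at (5.5, 12) is not intersected at this z (z outside [7.5, 11]); Taking the first minus the rest: none of the subtracted shapes is present at this height, so the result so far is unchanged — area = 238.79 mm²; (rotated 85° about Z; rotation is an isometry so areas/perimeters/island counts are preserved). Checking containment: the cross-section at z = 15.8 is a subset of the cross-section at z = 11.4.

entirely on top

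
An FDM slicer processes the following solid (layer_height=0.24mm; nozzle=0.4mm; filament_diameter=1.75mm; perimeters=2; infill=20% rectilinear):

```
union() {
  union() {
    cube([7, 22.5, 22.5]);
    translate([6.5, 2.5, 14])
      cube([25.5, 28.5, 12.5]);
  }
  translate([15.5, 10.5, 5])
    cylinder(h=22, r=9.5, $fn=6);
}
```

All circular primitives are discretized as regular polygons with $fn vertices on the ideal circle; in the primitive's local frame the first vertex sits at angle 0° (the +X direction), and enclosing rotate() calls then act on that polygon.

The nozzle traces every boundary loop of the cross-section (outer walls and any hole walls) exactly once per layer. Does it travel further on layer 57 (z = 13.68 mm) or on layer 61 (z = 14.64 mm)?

Layer 57 (z = 13.68): the 7×22.5 cube contributes its full rectangle (perimeter 59.00 mm); the cube at (6.5, 2.5) does not reach this height (z outside [14, 26.5]); Merging all regions: only the 7×22.5 cube is present, so the union is just that shape — boundary = 59.00 mm; the r=9.5 cylinder at (15.5, 10.5) contributes a regular 6-gon of circumradius 9.5 (perimeter = 2·6·9.500·sin(180°/6) = 57.00 mm); Taking the union: the regions partially overlap (shared area 1.73 mm²), so the edge portions inside another operand are dropped and the merged outline is re-measured after clipping — boundary = 108.54 mm. So its perimeter = 108.54 mm. Layer 61 (z = 14.64): the cube is present — its section is the full 7×22.5 rectangle (perimeter 59.00 mm); the cube at (6.5, 2.5) is present — its section is the full 25.5×28.5 rectangle (perimeter 108.00 mm); Combining (union): the regions partially overlap (shared area 10.00 mm²), so the edge portions inside another operand are dropped and the merged outline is re-measured after clipping — boundary = 126.00 mm; the r=9.5 cylinder at (15.5, 10.5) contributes a regular 6-gon of circumradius 9.5 (perimeter = 2·6·9.500·sin(180°/6) = 57.00 mm); Combining (union): the regions partially overlap (shared area 232.29 mm²), so the edge portions inside another operand are dropped and the merged outline is re-measured after clipping — boundary = 126.26 mm. So its perimeter = 126.26 mm. Layer 61 is larger (126.26 vs 108.54 mm).

layer 61 (z = 14.64 mm)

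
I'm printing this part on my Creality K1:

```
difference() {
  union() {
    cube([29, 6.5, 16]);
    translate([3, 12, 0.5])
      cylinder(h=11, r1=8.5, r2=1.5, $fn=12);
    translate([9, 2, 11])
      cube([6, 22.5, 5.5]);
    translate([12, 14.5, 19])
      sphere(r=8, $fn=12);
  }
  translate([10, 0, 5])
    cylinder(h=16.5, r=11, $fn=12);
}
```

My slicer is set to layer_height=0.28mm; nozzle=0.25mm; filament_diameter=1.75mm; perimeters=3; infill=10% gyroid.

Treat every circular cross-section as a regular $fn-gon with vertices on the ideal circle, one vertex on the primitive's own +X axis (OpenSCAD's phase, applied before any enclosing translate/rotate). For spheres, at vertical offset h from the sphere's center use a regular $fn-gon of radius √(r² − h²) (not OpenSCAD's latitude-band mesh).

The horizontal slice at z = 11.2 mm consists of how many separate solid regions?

4

At z = 11.2 mm: the cube is present — its section is the full 29×6.5 rectangle; the cone at (3, 12): at t=0.973 of its height the radius interpolates to r₁+(r₂−r₁)t = 1.691, giving a regular 12-gon of that circumradius; the 6×22.5 cube at (9, 2) contributes its full rectangle; the r=8 sphere at (12, 14.5) contributes a regular 12-gon of circumradius √(8²−7.8²) = 1.778; Combining (union): the regions partially overlap (shared area 36.48 mm²), so overlapping operands fuse into one piece — 2 connected regions; the r=11 cylinder at (10, 0) gives a regular 12-gon of circumradius 11 (constant along its height); After the difference (first − rest): starting from the result so far, the r=11 cylinder at (10, 0) partially overlaps it — only the 152.60 mm² overlap (of its 363.00 mm²) is removed, clipping the outline — 4 connected regions. The result has 4 disconnected regions.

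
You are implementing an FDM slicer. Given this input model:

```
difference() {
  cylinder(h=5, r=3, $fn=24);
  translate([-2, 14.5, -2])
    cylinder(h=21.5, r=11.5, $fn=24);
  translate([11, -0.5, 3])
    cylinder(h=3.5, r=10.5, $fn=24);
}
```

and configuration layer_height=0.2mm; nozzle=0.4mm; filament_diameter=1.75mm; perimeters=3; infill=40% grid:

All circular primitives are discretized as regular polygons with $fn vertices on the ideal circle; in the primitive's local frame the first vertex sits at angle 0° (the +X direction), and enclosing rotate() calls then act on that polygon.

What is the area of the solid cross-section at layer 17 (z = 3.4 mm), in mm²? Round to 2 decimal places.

At z = 3.4 mm: the r=3 cylinder contributes a regular 24-gon of circumradius 3 (area = (24/2)·3.000²·sin(360°/24) = 27.95 mm²); the cylinder at (-2, 14.5): section is a regular 24-gon, circumradius r=11.5 (area = (24/2)·11.500²·sin(360°/24) = 410.75 mm²); the r=10.5 cylinder at (11, -0.5) gives a regular 24-gon of circumradius 10.5 (constant along its height) (area = (24/2)·10.500²·sin(360°/24) = 342.42 mm²); Subtracting the remaining from the first: starting from the r=3 cylinder (27.95 mm²), the r=11.5 cylinder at (-2, 14.5) misses the remaining region (no effect); the r=10.5 cylinder at (11, -0.5) partially overlaps it — only the 9.82 mm² overlap (of its 342.42 mm²) is removed, clipping the outline — area = 18.13 mm². Overall, the cross-section is a single solid region. Net area = 18.13 mm².

18.13 mm²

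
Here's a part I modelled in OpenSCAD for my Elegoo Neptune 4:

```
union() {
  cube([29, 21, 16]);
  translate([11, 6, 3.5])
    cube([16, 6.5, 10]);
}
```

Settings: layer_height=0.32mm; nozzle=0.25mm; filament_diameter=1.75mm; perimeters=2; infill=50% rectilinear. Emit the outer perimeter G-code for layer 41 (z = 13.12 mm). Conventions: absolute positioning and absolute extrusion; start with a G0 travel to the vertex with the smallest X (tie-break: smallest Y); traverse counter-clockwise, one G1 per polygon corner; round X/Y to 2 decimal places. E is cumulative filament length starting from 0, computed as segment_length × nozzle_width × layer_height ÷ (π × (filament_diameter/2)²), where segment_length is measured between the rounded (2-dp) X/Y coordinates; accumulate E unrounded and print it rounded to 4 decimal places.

G0 X0.00 Y0.00 Z13.12
G1 X29.00 Y0.00 E0.9645
G1 X29.00 Y21.00 E1.6630
G1 X0.00 Y21.00 E2.6276
G1 X0.00 Y0.00 E3.3260

At z = 13.12 mm: the cube (footprint 29×21) is included at this height; the cube at (11, 6) (footprint 16×6.5) is included at this height; Taking the union: the 16×6.5 cube at (11, 6) lies entirely inside the 29×21 cube, so the union is just the 29×21 cube — 1 connected region. The outline is a single polygon with 4 vertices. Extrusion per mm of travel: 0.25 × 0.32 / (π × 0.875²) = 0.033260. Accumulating E over each segment gives final E = 3.3260.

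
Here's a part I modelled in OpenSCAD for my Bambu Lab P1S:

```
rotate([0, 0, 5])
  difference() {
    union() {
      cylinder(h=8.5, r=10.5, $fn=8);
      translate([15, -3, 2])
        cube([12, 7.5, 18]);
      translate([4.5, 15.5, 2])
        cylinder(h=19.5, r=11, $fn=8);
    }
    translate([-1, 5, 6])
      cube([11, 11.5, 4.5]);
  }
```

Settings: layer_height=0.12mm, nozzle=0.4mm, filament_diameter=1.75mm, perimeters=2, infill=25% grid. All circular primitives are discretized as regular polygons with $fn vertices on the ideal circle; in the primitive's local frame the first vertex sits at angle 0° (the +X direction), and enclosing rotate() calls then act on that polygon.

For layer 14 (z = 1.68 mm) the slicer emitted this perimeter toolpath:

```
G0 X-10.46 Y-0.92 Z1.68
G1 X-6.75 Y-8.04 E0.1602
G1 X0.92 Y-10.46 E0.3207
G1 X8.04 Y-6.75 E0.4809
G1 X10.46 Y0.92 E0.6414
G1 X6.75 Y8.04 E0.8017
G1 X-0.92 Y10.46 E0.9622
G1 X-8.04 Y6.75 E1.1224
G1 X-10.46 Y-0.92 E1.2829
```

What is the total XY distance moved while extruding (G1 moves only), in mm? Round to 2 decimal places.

Sum the Euclidean lengths of each G1 segment: total = 64.29 mm.

64.29 mm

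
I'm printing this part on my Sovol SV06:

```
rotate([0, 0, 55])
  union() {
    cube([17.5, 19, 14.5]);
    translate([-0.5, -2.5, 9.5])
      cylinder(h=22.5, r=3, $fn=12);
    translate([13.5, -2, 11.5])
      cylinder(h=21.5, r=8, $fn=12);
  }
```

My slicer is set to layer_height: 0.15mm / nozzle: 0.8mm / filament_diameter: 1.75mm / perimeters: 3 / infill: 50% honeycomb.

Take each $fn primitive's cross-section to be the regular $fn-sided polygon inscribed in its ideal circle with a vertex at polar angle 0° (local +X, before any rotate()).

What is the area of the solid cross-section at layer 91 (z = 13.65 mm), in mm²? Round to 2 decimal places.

496.87 mm²

At z = 13.65 mm: the 17.5×19 cube contributes its full rectangle (area 332.50 mm²); the cylinder at (-0.5, -2.5): section is a regular 12-gon, circumradius r=3 (area = (12/2)·3.000²·sin(360°/12) = 27.00 mm²); the cylinder at (13.5, -2): section is a regular 12-gon, circumradius r=8 (area = (12/2)·8.000²·sin(360°/12) = 192.00 mm²); Combining (union): the regions partially overlap — summed areas 551.50 mm² minus the doubly-counted overlap 54.63 mm² gives 496.87 mm² — area = 496.87 mm²; (whole slice rotated 55° about Z — lengths, areas and connectivity unchanged). Overall, the cross-section is a single solid region. Net area = 496.87 mm².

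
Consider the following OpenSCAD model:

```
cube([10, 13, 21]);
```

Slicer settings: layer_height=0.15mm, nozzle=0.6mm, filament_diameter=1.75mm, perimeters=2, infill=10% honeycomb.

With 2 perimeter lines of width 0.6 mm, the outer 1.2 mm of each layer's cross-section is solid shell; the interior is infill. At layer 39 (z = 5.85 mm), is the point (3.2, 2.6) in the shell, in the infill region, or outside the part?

infill

At z = 5.85 mm: the 10×13 cube contributes its full rectangle. Overall, the cross-section is a single solid region. The nearest boundary edge runs (0.00, 0.00)→(10.00, 0.00); distance from the point to it = 2.60 mm. The point is inside the cross-section and 2.60 mm from the nearest boundary — more than the 1.2 mm shell width (2 × 0.6), so it's in the infill interior.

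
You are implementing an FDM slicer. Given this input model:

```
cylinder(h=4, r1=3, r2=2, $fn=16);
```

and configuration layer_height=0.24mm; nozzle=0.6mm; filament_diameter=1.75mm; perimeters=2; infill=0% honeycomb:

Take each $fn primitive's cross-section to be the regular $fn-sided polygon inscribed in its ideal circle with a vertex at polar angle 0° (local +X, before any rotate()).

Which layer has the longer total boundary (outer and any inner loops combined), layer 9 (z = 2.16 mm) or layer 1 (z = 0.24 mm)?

layer 1 (z = 0.24 mm)

Layer 9 (z = 2.16): the cone: at t=0.540 of its height the radius interpolates to r₁+(r₂−r₁)t = 2.460, giving a regular 16-gon of that circumradius (perimeter = 2·16·2.460·sin(180°/16) = 15.36 mm). So its perimeter = 15.36 mm. Layer 1 (z = 0.24): the cone: at t=0.060 of its height the radius interpolates to r₁+(r₂−r₁)t = 2.940, giving a regular 16-gon of that circumradius (perimeter = 2·16·2.940·sin(180°/16) = 18.35 mm). So its perimeter = 18.35 mm. Layer 1 is larger (18.35 vs 15.36 mm).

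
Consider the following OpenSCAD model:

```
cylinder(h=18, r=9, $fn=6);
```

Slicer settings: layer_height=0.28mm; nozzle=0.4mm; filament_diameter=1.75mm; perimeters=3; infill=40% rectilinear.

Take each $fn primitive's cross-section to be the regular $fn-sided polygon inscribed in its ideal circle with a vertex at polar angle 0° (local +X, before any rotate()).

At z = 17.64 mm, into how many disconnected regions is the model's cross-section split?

At z = 17.64 mm: the r=9 cylinder gives a regular 6-gon of circumradius 9 (constant along its height). The result has 1 disconnected region.

1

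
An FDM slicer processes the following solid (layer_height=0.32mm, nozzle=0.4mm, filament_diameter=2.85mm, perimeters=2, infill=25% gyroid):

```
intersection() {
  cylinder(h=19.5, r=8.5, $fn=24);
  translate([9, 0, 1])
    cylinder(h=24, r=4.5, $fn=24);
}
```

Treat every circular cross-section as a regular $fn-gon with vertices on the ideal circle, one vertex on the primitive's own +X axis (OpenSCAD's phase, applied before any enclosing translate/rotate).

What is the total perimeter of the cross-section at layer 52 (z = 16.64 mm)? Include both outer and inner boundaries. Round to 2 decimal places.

At z = 16.64 mm: the cylinder: section is a regular 24-gon, circumradius r=8.5 (perimeter = 2·24·8.500·sin(180°/24) = 53.25 mm); the r=4.5 cylinder at (9, 0) contributes a regular 24-gon of circumradius 4.5 (perimeter = 2·24·4.500·sin(180°/24) = 28.19 mm); After intersecting: the r=4.5 cylinder at (9, 0) partially overlaps the r=8.5 cylinder; clipping to the common part keeps 23.23 mm² — boundary = 19.49 mm. Overall, the cross-section is a single solid region. Total boundary length (outer) = 19.49 mm.

19.49 mm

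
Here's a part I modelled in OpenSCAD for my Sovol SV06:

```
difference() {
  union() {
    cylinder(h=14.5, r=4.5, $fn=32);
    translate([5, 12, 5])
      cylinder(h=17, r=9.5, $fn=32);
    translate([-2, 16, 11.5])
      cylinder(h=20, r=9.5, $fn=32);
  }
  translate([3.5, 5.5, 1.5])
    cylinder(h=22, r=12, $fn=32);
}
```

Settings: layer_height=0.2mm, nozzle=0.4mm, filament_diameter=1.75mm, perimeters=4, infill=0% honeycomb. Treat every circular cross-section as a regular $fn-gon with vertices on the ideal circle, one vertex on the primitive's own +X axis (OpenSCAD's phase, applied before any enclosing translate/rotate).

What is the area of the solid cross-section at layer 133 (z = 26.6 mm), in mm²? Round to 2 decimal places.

281.71 mm²

At z = 26.6 mm: the cylinder is absent (z outside [0, 14.5]); the cylinder at (5, 12) is absent (z outside [5, 22]); the r=9.5 cylinder at (-2, 16) gives a regular 32-gon of circumradius 9.5 (constant along its height) (area = (32/2)·9.500²·sin(360°/32) = 281.71 mm²); Merging all regions: only the r=9.5 cylinder at (-2, 16) is present, so the union is just that shape — area = 281.71 mm²; the cylinder at (3.5, 5.5) does not reach this height (z outside [1.5, 23.5]); Subtracting the remaining from the first: none of the subtracted shapes is present at this height, so that combined region is unchanged — area = 281.71 mm². Overall, the cross-section is a single solid region. Net area = 281.71 mm².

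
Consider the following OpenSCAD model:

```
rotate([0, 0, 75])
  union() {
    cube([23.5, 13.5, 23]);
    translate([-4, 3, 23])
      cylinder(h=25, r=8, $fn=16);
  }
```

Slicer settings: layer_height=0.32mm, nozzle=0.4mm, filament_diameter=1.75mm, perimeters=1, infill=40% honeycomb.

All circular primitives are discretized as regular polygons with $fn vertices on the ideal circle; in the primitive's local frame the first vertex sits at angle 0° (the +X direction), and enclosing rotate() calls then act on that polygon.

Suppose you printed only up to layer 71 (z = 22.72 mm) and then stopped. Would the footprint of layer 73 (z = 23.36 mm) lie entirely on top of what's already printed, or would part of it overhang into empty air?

part overhangs

Compare the two slices. At z = 22.72: the cube (footprint 23.5×13.5) is included at this height (area 317.25 mm²); the cylinder at (-4, 3) is absent (z outside [23, 48]); Taking the union: only the 23.5×13.5 cube is present, so the union is just that shape — area = 317.25 mm²; (whole slice rotated 75° about Z — lengths, areas and connectivity unchanged). At z = 23.36: the cube does not reach this height (z outside [0, 23]); the cylinder at (-4, 3): section is a regular 16-gon, circumradius r=8 (area = (16/2)·8.000²·sin(360°/16) = 195.93 mm²); Combining (union): only the r=8 cylinder at (-4, 3) is present, so the union is just that shape — area = 195.93 mm²; (rotated 75° about Z; rotation is an isometry so areas/perimeters/island counts are preserved). Checking containment: at z = 23.36 the cross-section extends beyond the z = 22.72 cross-section by about 166.05 mm².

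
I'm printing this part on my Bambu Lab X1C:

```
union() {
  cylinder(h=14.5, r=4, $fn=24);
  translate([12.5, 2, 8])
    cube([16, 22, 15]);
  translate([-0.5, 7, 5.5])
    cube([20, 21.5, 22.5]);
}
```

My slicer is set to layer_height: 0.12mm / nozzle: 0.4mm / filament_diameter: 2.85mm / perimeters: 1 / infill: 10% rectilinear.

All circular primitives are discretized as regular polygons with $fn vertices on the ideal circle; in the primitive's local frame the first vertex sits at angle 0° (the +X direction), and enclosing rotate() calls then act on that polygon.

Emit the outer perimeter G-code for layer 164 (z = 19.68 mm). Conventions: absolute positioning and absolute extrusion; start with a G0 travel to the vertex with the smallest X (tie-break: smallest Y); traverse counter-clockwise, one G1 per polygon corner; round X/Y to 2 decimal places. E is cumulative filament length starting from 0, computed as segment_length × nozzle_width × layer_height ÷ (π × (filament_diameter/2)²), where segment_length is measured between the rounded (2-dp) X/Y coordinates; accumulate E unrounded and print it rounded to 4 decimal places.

G0 X-0.50 Y7.00 Z19.68
G1 X12.50 Y7.00 E0.0978
G1 X12.50 Y2.00 E0.1354
G1 X28.50 Y2.00 E0.2558
G1 X28.50 Y24.00 E0.4214
G1 X19.50 Y24.00 E0.4891
G1 X19.50 Y28.50 E0.5229
G1 X-0.50 Y28.50 E0.6734
G1 X-0.50 Y7.00 E0.8352

At z = 19.68 mm: the cylinder is not intersected at this z (z outside [0, 14.5]); the cube at (12.5, 2) (footprint 16×22) is included at this height; the 20×21.5 cube at (-0.5, 7) contributes its full rectangle; Combining (union): the regions partially overlap (shared area 119.00 mm²), so overlapping operands fuse into one piece — 1 connected region. The outline is a single polygon with 8 vertices. Extrusion per mm of travel: 0.4 × 0.12 / (π × 1.425²) = 0.007524. Accumulating E over each segment gives final E = 0.8352.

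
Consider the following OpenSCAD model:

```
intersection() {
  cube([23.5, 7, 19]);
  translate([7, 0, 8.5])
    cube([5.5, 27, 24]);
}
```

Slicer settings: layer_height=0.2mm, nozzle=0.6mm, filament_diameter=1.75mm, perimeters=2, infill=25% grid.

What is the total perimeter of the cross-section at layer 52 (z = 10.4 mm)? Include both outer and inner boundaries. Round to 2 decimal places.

At z = 10.4 mm: the 23.5×7 cube contributes its full rectangle (perimeter 61.00 mm); the cube at (7, 0) is present — its section is the full 5.5×27 rectangle (perimeter 65.00 mm); Taking the intersection: the 5.5×27 cube at (7, 0) partially overlaps the 23.5×7 cube; clipping to the common part keeps 38.50 mm² — boundary = 25.00 mm. Overall, the cross-section is a single solid region. Total boundary length (outer) = 25.00 mm.

25.00 mm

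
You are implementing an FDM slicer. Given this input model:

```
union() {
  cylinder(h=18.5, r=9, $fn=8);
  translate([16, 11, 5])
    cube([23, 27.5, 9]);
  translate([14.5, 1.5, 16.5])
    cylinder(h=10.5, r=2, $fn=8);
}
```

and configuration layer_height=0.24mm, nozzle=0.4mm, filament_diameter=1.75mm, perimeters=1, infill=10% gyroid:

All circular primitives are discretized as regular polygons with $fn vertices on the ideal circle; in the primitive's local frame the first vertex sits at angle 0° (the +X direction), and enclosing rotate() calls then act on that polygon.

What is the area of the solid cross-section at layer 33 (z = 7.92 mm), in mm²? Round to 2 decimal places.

At z = 7.92 mm: the r=9 cylinder contributes a regular 8-gon of circumradius 9 (area = (8/2)·9.000²·sin(360°/8) = 229.10 mm²); the cube at (16, 11) is present — its section is the full 23×27.5 rectangle (area 632.50 mm²); the cylinder at (14.5, 1.5) is not intersected at this z (z outside [16.5, 27]); Combining (union): the 2 present regions are separate (no shared area or edge), so areas and boundary lengths simply add and each stays a separate island — area = 861.60 mm². Overall, the cross-section has 2 separate islands. Net area = 861.60 mm².

861.60 mm²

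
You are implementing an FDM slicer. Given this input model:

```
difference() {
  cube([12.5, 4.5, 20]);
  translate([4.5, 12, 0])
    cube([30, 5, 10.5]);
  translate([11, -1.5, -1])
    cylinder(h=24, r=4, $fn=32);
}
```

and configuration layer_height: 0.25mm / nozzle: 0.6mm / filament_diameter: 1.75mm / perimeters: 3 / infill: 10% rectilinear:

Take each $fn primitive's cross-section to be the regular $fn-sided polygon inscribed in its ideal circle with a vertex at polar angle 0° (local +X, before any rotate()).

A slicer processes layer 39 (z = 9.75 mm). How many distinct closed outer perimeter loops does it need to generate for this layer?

1

At z = 9.75 mm: the 12.5×4.5 cube contributes its full rectangle; the cube at (4.5, 12) is present — its section is the full 30×5 rectangle; the cylinder at (11, -1.5): section is a regular 32-gon, circumradius r=4; Taking the first minus the rest: starting from the 12.5×4.5 cube, the 30×5 cube at (4.5, 12) misses the remaining region (no effect); the r=4 cylinder at (11, -1.5) partially overlaps it — only the 10.24 mm² overlap (of its 49.94 mm²) is removed, clipping the outline — 1 connected region. The result has 1 disconnected region.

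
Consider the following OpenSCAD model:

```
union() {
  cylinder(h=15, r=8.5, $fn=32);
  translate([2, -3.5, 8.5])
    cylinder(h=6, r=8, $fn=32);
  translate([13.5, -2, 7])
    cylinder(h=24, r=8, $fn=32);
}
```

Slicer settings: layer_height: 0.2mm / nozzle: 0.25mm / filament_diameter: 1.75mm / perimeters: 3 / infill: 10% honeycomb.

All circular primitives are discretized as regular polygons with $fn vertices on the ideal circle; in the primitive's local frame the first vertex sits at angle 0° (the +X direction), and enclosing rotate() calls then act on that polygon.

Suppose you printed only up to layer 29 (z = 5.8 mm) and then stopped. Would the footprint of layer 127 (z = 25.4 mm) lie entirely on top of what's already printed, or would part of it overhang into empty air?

part overhangs

Compare the two slices. At z = 5.8: the cylinder: section is a regular 32-gon, circumradius r=8.5 (area = (32/2)·8.500²·sin(360°/32) = 225.52 mm²); the cylinder at (2, -3.5) is not intersected at this z (z outside [8.5, 14.5]); the cylinder at (13.5, -2) is not intersected at this z (z outside [7, 31]); Taking the union: only the r=8.5 cylinder is present, so the union is just that shape — area = 225.52 mm². At z = 25.4: the cylinder does not reach this height (z outside [0, 15]); the cylinder at (2, -3.5) is not intersected at this z (z outside [8.5, 14.5]); the r=8 cylinder at (13.5, -2) gives a regular 32-gon of circumradius 8 (constant along its height) (area = (32/2)·8.000²·sin(360°/32) = 199.77 mm²); Merging all regions: only the r=8 cylinder at (13.5, -2) is present, so the union is just that shape — area = 199.77 mm². Checking containment: at z = 25.4 the cross-section extends beyond the z = 5.8 cross-section by about 182.34 mm².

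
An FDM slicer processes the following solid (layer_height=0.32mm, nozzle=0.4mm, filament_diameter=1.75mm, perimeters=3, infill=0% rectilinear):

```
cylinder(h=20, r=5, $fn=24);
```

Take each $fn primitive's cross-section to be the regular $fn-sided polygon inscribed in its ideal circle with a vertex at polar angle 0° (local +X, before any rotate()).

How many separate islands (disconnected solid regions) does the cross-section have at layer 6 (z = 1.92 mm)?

At z = 1.92 mm: the r=5 cylinder contributes a regular 24-gon of circumradius 5. Overall, the cross-section is a single solid region. Island count = 1.

1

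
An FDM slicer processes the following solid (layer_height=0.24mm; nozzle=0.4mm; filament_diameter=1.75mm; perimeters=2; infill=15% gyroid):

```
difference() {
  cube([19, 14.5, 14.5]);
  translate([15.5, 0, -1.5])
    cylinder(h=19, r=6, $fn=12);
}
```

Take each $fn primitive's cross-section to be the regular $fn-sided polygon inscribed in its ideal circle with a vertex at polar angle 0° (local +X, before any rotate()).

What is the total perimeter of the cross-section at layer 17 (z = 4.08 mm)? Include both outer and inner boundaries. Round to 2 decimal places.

At z = 4.08 mm: the cube (footprint 19×14.5) is included at this height (perimeter 67.00 mm); the r=6 cylinder at (15.5, 0) gives a regular 12-gon of circumradius 6 (constant along its height) (perimeter = 2·12·6.000·sin(180°/12) = 37.27 mm); Subtracting the remaining from the first: starting from the 19×14.5 cube, the r=6 cylinder at (15.5, 0) partially overlaps it — only the 46.27 mm² overlap (of its 108.00 mm²) is removed, clipping the outline — boundary = 65.93 mm. Overall, the cross-section is a single solid region. Total boundary length (outer) = 65.93 mm.

65.93 mm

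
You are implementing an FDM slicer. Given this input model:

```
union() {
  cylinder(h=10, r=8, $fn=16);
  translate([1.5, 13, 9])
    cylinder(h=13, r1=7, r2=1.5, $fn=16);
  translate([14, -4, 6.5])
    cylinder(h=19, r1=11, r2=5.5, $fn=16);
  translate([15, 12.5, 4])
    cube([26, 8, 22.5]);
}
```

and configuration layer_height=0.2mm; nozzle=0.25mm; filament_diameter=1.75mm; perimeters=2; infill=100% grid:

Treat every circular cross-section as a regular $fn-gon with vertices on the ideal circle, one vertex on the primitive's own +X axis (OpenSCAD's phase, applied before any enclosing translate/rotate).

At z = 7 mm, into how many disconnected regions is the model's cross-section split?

At z = 7 mm: the r=8 cylinder contributes a regular 16-gon of circumradius 8; the cone at (1.5, 13) is not intersected at this z (z outside [9, 22]); the cone at (14, -4) contributes a regular 16-gon of circumradius 10.855 (interpolated between r1=11 and r2=5.5 at t=0.026); the 26×8 cube at (15, 12.5) contributes its full rectangle; Combining (union): the regions partially overlap (shared area 31.58 mm²), so overlapping operands fuse into one piece — 2 connected regions. The result has 2 disconnected regions.

2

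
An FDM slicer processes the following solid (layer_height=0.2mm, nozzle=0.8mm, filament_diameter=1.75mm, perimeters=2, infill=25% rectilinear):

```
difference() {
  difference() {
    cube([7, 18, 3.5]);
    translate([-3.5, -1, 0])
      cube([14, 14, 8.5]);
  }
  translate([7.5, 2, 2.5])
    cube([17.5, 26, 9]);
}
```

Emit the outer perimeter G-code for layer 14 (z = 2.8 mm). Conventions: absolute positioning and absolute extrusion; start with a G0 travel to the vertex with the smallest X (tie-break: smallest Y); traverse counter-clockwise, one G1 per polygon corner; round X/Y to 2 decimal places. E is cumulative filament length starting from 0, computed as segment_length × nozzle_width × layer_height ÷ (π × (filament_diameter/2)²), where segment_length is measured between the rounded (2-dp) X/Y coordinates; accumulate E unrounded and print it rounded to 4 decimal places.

G0 X0.00 Y13.00 Z2.80
G1 X7.00 Y13.00 E0.4656
G1 X7.00 Y18.00 E0.7982
G1 X0.00 Y18.00 E1.2639
G1 X0.00 Y13.00 E1.5965

At z = 2.8 mm: the 7×18 cube contributes its full rectangle; the cube at (-3.5, -1) (footprint 14×14) is included at this height; Subtracting the remaining from the first: starting from the 7×18 cube, the 14×14 cube at (-3.5, -1) partially overlaps it — only the 91.00 mm² overlap (of its 196.00 mm²) is removed, clipping the outline — 1 connected region; the 17.5×26 cube at (7.5, 2) contributes its full rectangle; After the difference (first − rest): starting from that combined region, the 17.5×26 cube at (7.5, 2) misses the remaining region (no effect) — 1 connected region. The outline is a single polygon with 4 vertices. Extrusion per mm of travel: 0.8 × 0.2 / (π × 0.875²) = 0.066520. Accumulating E over each segment gives final E = 1.5965.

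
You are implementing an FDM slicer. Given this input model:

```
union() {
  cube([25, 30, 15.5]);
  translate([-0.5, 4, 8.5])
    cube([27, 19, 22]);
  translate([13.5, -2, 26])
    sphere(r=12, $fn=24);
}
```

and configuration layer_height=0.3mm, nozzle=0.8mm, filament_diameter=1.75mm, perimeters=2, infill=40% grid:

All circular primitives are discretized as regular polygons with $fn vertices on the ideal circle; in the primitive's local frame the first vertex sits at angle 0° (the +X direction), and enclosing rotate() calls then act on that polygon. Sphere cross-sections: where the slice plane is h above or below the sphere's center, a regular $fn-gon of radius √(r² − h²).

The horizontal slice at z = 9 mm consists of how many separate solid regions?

At z = 9 mm: the cube is present — its section is the full 25×30 rectangle; the cube at (-0.5, 4) is present — its section is the full 27×19 rectangle; the sphere at (13.5, -2) does not reach this height (|z−center|=17.000 > r=12); Merging all regions: the regions partially overlap (shared area 475.00 mm²), so overlapping operands fuse into one piece — 1 connected region. The result has 1 disconnected region.

1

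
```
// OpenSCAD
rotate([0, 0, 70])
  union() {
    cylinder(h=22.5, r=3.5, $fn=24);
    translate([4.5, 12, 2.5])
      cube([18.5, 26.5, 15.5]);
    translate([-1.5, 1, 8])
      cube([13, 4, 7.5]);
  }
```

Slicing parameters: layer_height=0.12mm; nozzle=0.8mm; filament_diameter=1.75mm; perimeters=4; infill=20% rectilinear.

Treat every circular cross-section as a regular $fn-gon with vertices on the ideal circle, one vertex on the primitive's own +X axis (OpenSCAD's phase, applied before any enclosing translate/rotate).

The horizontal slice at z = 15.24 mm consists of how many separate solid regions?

At z = 15.24 mm: the r=3.5 cylinder gives a regular 24-gon of circumradius 3.5 (constant along its height); the cube at (4.5, 12) (footprint 18.5×26.5) is included at this height; the cube at (-1.5, 1) (footprint 13×4) is included at this height; Taking the union: the regions partially overlap (shared area 9.63 mm²), so overlapping operands fuse into one piece — 2 connected regions; (rotated 70° about Z; rotation is an isometry so areas/perimeters/island counts are preserved). The result has 2 disconnected regions.

2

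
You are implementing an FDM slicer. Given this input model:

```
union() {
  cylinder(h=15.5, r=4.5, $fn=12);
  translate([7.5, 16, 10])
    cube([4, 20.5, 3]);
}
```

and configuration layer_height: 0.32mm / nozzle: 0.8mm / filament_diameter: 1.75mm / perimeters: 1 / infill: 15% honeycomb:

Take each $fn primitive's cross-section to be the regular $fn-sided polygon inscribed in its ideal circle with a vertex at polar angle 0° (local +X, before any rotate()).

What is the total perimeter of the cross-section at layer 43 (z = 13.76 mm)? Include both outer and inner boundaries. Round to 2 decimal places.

27.95 mm

At z = 13.76 mm: the cylinder: section is a regular 12-gon, circumradius r=4.5 (perimeter = 2·12·4.500·sin(180°/12) = 27.95 mm); the cube at (7.5, 16) is absent (z outside [10, 13]); Merging all regions: only the r=4.5 cylinder is present, so the union is just that shape — boundary = 27.95 mm. Overall, the cross-section is a single solid region. Total boundary length (outer) = 27.95 mm.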